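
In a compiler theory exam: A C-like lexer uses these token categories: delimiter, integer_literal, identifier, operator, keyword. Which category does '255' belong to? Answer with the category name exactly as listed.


Token: '255'
Checking categories:
  identifier: no
  integer_literal: YES
  operator: no
  keyword: no
  delimiter: no
Category: integer_literal

integer_literal


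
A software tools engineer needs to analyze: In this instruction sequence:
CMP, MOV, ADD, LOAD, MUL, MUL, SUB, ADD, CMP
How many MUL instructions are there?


Scanning instruction sequence for MUL:
  Position 1: CMP
  Position 2: MOV
  Position 3: ADD
  Position 4: LOAD
  Position 5: MUL <- MATCH
  Position 6: MUL <- MATCH
  Position 7: SUB
  Position 8: ADD
  Position 9: CMP
Matches at positions: [5, 6]
Total MUL count: 2

2


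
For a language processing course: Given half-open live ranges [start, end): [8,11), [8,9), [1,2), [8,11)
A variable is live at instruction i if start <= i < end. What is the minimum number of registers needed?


Live ranges:
  Var0: [8, 11)
  Var1: [8, 9)
  Var2: [1, 2)
  Var3: [8, 11)
Sweep-line events (position, delta, active):
  pos=1 start -> active=1
  pos=2 end -> active=0
  pos=8 start -> active=1
  pos=8 start -> active=2
  pos=8 start -> active=3
  pos=9 end -> active=2
  pos=11 end -> active=1
  pos=11 end -> active=0
Maximum simultaneous active: 3
Minimum registers needed: 3

3


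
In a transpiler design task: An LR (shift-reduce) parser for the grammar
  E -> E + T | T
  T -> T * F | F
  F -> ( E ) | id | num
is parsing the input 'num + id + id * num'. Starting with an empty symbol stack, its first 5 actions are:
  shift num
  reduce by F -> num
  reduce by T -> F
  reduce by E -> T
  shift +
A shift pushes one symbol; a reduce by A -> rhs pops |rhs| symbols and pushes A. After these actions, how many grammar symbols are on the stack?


Tracking the symbol stack through each action:
  Action 1: shift 'num' : push -> stack = [num] (size 1)
  Action 2: reduce by F -> num : pop 1, push F -> stack = [F] (size 1)
  Action 3: reduce by T -> F : pop 1, push T -> stack = [T] (size 1)
  Action 4: reduce by E -> T : pop 1, push E -> stack = [E] (size 1)
  Action 5: shift '+' : push -> stack = [E, +] (size 2)
Final stack size: 2

2


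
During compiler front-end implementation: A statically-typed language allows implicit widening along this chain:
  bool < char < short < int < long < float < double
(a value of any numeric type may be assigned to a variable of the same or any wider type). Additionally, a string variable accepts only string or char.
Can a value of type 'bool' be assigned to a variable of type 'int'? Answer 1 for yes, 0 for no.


Target variable type: int
Source value type: bool
Numeric ranks: bool=0, int=3
Widening allowed iff rank(source) <= rank(target): 0 <= 3? Yes
Result: 1

1


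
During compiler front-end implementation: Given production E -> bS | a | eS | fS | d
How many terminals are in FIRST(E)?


Production: E -> bS | a | eS | fS | d
Examining each alternative for leading terminals:
  E -> bS : first terminal = 'b'
  E -> a : first terminal = 'a'
  E -> eS : first terminal = 'e'
  E -> fS : first terminal = 'f'
  E -> d : first terminal = 'd'
FIRST(E) = {a, b, d, e, f}
Count: 5

5


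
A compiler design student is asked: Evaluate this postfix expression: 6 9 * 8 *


Processing tokens left to right:
Push 6, Push 9
Pop 6 and 9, compute 6 * 9 = 54, push 54
Push 8
Pop 54 and 8, compute 54 * 8 = 432, push 432
Stack result: 432

432


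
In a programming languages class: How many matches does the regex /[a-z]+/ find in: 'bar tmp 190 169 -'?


Pattern: /[a-z]+/ (identifiers)
Input: 'bar tmp 190 169 -'
Scanning for matches:
  Match 1: 'bar'
  Match 2: 'tmp'
Total matches: 2

2


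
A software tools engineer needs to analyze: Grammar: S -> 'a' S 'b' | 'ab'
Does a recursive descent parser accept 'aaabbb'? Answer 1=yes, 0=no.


Grammar accepts strings of the form a^n b^n (n >= 1)
Word: 'aaabbb'
Counting: 3 a's and 3 b's
Check: 3 == 3? Yes
Derivation (S -> aSb applied 2 time(s), then S -> ab): S => aSb => aaSbb => aaabbb
Accepted

1


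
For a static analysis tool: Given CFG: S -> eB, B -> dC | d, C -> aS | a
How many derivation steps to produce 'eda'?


Grammar: S -> eB, B -> dC | d, C -> aS | a
Deriving 'eda':
Step 1: S -> eB => eB
Step 2: B -> dC => edC
Step 3: C -> a => eda
Total derivation steps: 3

3


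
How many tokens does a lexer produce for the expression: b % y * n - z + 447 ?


Scanning 'b % y * n - z + 447'
Token 1: 'b' -> identifier
Token 2: '%' -> operator
Token 3: 'y' -> identifier
Token 4: '*' -> operator
Token 5: 'n' -> identifier
Token 6: '-' -> operator
Token 7: 'z' -> identifier
Token 8: '+' -> operator
Token 9: '447' -> integer_literal
Total tokens: 9

9


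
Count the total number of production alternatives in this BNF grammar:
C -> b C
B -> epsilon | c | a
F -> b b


Counting alternatives per rule:
  C: 1 alternative(s)
  B: 3 alternative(s)
  F: 1 alternative(s)
Sum: 1 + 3 + 1 = 5

5


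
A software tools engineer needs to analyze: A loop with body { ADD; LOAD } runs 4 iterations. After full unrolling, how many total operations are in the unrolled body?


Loop body operations: ADD, LOAD (2 ops per iteration)
Unrolling 4 iterations:
  Iteration 1: ADD, LOAD (2 ops)
  Iteration 2: ADD, LOAD (2 ops)
  Iteration 3: ADD, LOAD (2 ops)
  Iteration 4: ADD, LOAD (2 ops)
Total: 4 iterations * 2 ops/iter = 8 operations

8


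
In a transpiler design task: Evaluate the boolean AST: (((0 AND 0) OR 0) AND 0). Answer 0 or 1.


Step 1: Evaluate inner node
  0 AND 0 = 0
Step 2: Evaluate next node
  0 OR 0 = 0
Step 3: Evaluate root node
  0 AND 0 = 0

0


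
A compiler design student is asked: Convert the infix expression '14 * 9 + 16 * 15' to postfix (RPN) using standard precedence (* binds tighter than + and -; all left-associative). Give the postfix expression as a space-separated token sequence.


Applying the shunting-yard algorithm:
  Operand 14 -> output
  Push '*' onto operator stack -> op-stack: [*]
  Operand 9 -> output
  See '+' (prec 1); top '*' (prec 2) >= it -> pop '*' to output
  Push '+' onto operator stack -> op-stack: [+]
  Operand 16 -> output
  Push '*' onto operator stack -> op-stack: [+, *]
  Operand 15 -> output
  End of input: pop '*' to output
  End of input: pop '+' to output
Postfix result: 14 9 * 16 15 * +

14 9 * 16 15 * +


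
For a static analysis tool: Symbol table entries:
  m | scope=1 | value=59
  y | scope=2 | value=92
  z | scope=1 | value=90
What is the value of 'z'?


Searching symbol table for 'z':
  m | scope=1 | value=59
  y | scope=2 | value=92
  z | scope=1 | value=90 <- MATCH
Found 'z' at scope 1 with value 90

90


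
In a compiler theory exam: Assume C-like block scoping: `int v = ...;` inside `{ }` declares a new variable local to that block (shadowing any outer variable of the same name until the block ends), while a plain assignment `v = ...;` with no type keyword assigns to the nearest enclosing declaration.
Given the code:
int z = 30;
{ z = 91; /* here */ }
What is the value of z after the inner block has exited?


Analyzing scoping rules:
Outer scope: declares z = 30
Inner block: 'z = 91;' has no type keyword, so it is an assignment to the outer z (no shadowing)
The assignment changed the outer variable itself, so the new value persists after the block -> 91
Result: 91

91


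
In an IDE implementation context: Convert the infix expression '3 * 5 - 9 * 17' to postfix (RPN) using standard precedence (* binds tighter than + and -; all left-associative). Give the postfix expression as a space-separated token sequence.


Applying the shunting-yard algorithm:
  Operand 3 -> output
  Push '*' onto operator stack -> op-stack: [*]
  Operand 5 -> output
  See '-' (prec 1); top '*' (prec 2) >= it -> pop '*' to output
  Push '-' onto operator stack -> op-stack: [-]
  Operand 9 -> output
  Push '*' onto operator stack -> op-stack: [-, *]
  Operand 17 -> output
  End of input: pop '*' to output
  End of input: pop '-' to output
Postfix result: 3 5 * 9 17 * -

3 5 * 9 17 * -


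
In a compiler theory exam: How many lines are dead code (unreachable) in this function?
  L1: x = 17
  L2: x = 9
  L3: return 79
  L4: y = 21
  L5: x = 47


Analyzing control flow:
  L1: reachable (before return)
  L2: reachable (before return)
  L3: reachable (return statement)
  L4: DEAD (after return at L3)
  L5: DEAD (after return at L3)
Return at L3, total lines = 5
Dead lines: L4 through L5
Count: 2

2


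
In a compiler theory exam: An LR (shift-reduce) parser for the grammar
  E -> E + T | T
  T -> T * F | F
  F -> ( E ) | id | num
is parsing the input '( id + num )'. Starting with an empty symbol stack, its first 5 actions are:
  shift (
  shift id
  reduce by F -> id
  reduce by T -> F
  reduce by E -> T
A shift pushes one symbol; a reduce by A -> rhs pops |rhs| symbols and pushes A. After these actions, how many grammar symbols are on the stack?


Tracking the symbol stack through each action:
  Action 1: shift '(' : push -> stack = [(] (size 1)
  Action 2: shift 'id' : push -> stack = [(, id] (size 2)
  Action 3: reduce by F -> id : pop 1, push F -> stack = [(, F] (size 2)
  Action 4: reduce by T -> F : pop 1, push T -> stack = [(, T] (size 2)
  Action 5: reduce by E -> T : pop 1, push E -> stack = [(, E] (size 2)
Final stack size: 2

2


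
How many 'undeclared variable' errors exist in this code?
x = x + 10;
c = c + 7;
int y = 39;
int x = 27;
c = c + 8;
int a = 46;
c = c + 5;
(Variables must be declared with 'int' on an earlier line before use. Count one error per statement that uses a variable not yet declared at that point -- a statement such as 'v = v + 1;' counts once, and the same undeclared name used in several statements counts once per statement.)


Scanning code line by line:
  Line 1: use 'x' -> ERROR (undeclared)
  Line 2: use 'c' -> ERROR (undeclared)
  Line 3: declare 'y' -> declared = ['y']
  Line 4: declare 'x' -> declared = ['x', 'y']
  Line 5: use 'c' -> ERROR (undeclared)
  Line 6: declare 'a' -> declared = ['a', 'x', 'y']
  Line 7: use 'c' -> ERROR (undeclared)
Total undeclared variable errors: 4

4


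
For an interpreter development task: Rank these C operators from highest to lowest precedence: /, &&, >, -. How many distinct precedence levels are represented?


Looking up precedence for each operator:
  / -> precedence 6
  && -> precedence 2
  > -> precedence 4
  - -> precedence 5
Sorted highest to lowest: /, -, >, &&
Distinct precedence values: [6, 5, 4, 2]
Number of distinct levels: 4

4


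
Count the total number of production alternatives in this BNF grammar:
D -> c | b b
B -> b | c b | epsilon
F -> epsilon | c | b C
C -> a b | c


Counting alternatives per rule:
  D: 2 alternative(s)
  B: 3 alternative(s)
  F: 3 alternative(s)
  C: 2 alternative(s)
Sum: 2 + 3 + 3 + 2 = 10

10


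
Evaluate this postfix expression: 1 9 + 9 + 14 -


Processing tokens left to right:
Push 1, Push 9
Pop 1 and 9, compute 1 + 9 = 10, push 10
Push 9
Pop 10 and 9, compute 10 + 9 = 19, push 19
Push 14
Pop 19 and 14, compute 19 - 14 = 5, push 5
Stack result: 5

5


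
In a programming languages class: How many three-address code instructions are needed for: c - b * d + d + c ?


Expression: c - b * d + d + c
Generating three-address code (respecting * over +/- precedence):
  Instruction 1: t1 = b * d
  Instruction 2: t2 = c - t1
  Instruction 3: t3 = t2 + d
  Instruction 4: t4 = t3 + c
Total instructions: 4

4


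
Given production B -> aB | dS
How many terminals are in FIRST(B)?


Production: B -> aB | dS
Examining each alternative for leading terminals:
  B -> aB : first terminal = 'a'
  B -> dS : first terminal = 'd'
FIRST(B) = {a, d}
Count: 2

2


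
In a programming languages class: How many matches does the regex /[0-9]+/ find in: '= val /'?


Pattern: /[0-9]+/ (int literals)
Input: '= val /'
Scanning for matches:
Total matches: 0

0


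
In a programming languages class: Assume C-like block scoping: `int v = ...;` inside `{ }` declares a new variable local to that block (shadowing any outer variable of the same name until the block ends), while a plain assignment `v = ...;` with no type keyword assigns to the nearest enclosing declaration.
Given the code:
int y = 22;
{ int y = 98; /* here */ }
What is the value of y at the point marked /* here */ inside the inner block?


Analyzing scoping rules:
Outer scope: declares y = 22
Inner block: 'int y = 98;' declares a NEW y that shadows the outer one
Inside the block the inner declaration is in scope -> 98
Result: 98

98


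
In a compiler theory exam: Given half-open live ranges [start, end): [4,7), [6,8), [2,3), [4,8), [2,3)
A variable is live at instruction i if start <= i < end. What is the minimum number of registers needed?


Live ranges:
  Var0: [4, 7)
  Var1: [6, 8)
  Var2: [2, 3)
  Var3: [4, 8)
  Var4: [2, 3)
Sweep-line events (position, delta, active):
  pos=2 start -> active=1
  pos=2 start -> active=2
  pos=3 end -> active=1
  pos=3 end -> active=0
  pos=4 start -> active=1
  pos=4 start -> active=2
  pos=6 start -> active=3
  pos=7 end -> active=2
  pos=8 end -> active=1
  pos=8 end -> active=0
Maximum simultaneous active: 3
Minimum registers needed: 3

3


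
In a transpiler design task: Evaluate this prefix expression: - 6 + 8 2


Parsing prefix expression: - 6 + 8 2
Step 1: Innermost operation '+ 8 2'
  8 + 2 = 10
Step 2: Outer operation '- 6 [10]'
  6 - 10 = -4

-4


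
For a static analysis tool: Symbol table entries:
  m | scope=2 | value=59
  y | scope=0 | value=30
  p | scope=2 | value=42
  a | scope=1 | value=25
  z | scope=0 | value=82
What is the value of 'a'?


Searching symbol table for 'a':
  m | scope=2 | value=59
  y | scope=0 | value=30
  p | scope=2 | value=42
  a | scope=1 | value=25 <- MATCH
  z | scope=0 | value=82
Found 'a' at scope 1 with value 25

25


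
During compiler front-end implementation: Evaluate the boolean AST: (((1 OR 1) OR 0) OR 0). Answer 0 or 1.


Step 1: Evaluate inner node
  1 OR 1 = 1
Step 2: Evaluate next node
  1 OR 0 = 1
Step 3: Evaluate root node
  1 OR 0 = 1

1


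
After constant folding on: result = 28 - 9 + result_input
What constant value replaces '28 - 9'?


Identifying constant sub-expression:
  Original: result = 28 - 9 + result_input
  28 and 9 are both compile-time constants
  Evaluating: 28 - 9 = 19
  After folding: result = 19 + result_input

19


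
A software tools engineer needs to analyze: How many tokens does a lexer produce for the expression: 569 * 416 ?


Scanning '569 * 416'
Token 1: '569' -> integer_literal
Token 2: '*' -> operator
Token 3: '416' -> integer_literal
Total tokens: 3

3


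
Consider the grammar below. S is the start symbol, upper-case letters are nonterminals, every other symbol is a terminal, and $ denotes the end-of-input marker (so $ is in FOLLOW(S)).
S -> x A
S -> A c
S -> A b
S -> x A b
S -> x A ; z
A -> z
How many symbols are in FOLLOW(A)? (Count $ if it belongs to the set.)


S is the start symbol and does not occur in any rule body, so FOLLOW(S) = {$}.
Examining every occurrence of A in a rule body:
  S -> x A : A is at the right end -> add FOLLOW(S) = {$}
  S -> A c : A is followed by terminal 'c' -> add 'c'
  S -> A b : A is followed by terminal 'b' -> add 'b'
  S -> x A b : A is followed by terminal 'b' -> add 'b' (already in the set)
  S -> x A ; z : A is followed by terminal ';' -> add ';'
  A -> z : A does not occur in the body -> contributes nothing
FOLLOW(A) = {;, b, c, $}
Count: 4

4


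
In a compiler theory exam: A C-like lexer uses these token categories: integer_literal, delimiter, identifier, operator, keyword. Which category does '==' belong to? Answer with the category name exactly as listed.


Token: '=='
Checking categories:
  identifier: no
  integer_literal: no
  operator: YES
  keyword: no
  delimiter: no
Category: operator

operator


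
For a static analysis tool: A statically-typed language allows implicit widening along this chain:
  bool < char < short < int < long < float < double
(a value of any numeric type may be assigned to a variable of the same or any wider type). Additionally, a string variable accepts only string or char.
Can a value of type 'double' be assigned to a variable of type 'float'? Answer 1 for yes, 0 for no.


Target variable type: float
Source value type: double
Numeric ranks: double=6, float=5
Widening allowed iff rank(source) <= rank(target): 6 <= 5? No
Result: 0

0


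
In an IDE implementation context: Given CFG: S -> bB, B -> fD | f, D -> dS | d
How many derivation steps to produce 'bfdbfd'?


Grammar: S -> bB, B -> fD | f, D -> dS | d
Deriving 'bfdbfd':
Step 1: S -> bB => bB
Step 2: B -> fD => bfD
Step 3: D -> dS => bfdS
Step 4: S -> bB => bfdbB
Step 5: B -> fD => bfdbfD
Step 6: D -> d => bfdbfd
Total derivation steps: 6

6


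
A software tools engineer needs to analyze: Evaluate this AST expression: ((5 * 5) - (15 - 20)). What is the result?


Expression: ((5 * 5) - (15 - 20))
Evaluating step by step:
  5 * 5 = 25
  15 - 20 = -5
  25 - -5 = 30
Result: 30

30


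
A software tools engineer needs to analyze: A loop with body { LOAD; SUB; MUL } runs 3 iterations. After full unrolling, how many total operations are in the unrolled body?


Loop body operations: LOAD, SUB, MUL (3 ops per iteration)
Unrolling 3 iterations:
  Iteration 1: LOAD, SUB, MUL (3 ops)
  Iteration 2: LOAD, SUB, MUL (3 ops)
  Iteration 3: LOAD, SUB, MUL (3 ops)
Total: 3 iterations * 3 ops/iter = 9 operations

9


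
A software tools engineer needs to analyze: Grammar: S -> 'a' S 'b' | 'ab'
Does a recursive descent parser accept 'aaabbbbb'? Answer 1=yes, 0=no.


Grammar accepts strings of the form a^n b^n (n >= 1)
Word: 'aaabbbbb'
Counting: 3 a's and 5 b's
Check: 3 == 5? No
Mismatch: a-count != b-count
Rejected

0


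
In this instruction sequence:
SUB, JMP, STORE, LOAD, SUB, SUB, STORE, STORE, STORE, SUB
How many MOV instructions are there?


Scanning instruction sequence for MOV:
  Position 1: SUB
  Position 2: JMP
  Position 3: STORE
  Position 4: LOAD
  Position 5: SUB
  Position 6: SUB
  Position 7: STORE
  Position 8: STORE
  Position 9: STORE
  Position 10: SUB
Matches at positions: []
Total MOV count: 0

0


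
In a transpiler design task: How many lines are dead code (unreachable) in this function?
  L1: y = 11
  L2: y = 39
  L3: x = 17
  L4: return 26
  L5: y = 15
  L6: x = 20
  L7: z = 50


Analyzing control flow:
  L1: reachable (before return)
  L2: reachable (before return)
  L3: reachable (before return)
  L4: reachable (return statement)
  L5: DEAD (after return at L4)
  L6: DEAD (after return at L4)
  L7: DEAD (after return at L4)
Return at L4, total lines = 7
Dead lines: L5 through L7
Count: 3

3


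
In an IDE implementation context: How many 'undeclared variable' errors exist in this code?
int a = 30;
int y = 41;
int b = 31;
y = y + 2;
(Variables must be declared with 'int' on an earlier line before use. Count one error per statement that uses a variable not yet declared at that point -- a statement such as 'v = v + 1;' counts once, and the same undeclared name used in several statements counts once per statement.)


Scanning code line by line:
  Line 1: declare 'a' -> declared = ['a']
  Line 2: declare 'y' -> declared = ['a', 'y']
  Line 3: declare 'b' -> declared = ['a', 'b', 'y']
  Line 4: use 'y' -> OK (declared)
Total undeclared variable errors: 0

0


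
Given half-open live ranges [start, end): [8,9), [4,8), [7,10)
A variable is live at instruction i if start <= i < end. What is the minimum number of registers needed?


Live ranges:
  Var0: [8, 9)
  Var1: [4, 8)
  Var2: [7, 10)
Sweep-line events (position, delta, active):
  pos=4 start -> active=1
  pos=7 start -> active=2
  pos=8 end -> active=1
  pos=8 start -> active=2
  pos=9 end -> active=1
  pos=10 end -> active=0
Maximum simultaneous active: 2
Minimum registers needed: 2

2


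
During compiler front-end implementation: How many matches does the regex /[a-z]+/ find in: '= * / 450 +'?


Pattern: /[a-z]+/ (identifiers)
Input: '= * / 450 +'
Scanning for matches:
Total matches: 0

0


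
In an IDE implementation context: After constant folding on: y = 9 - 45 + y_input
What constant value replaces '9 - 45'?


Identifying constant sub-expression:
  Original: y = 9 - 45 + y_input
  9 and 45 are both compile-time constants
  Evaluating: 9 - 45 = -36
  After folding: y = -36 + y_input

-36


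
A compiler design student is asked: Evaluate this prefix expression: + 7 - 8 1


Parsing prefix expression: + 7 - 8 1
Step 1: Innermost operation '- 8 1'
  8 - 1 = 7
Step 2: Outer operation '+ 7 [7]'
  7 + 7 = 14

14


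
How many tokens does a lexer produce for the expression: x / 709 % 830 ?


Scanning 'x / 709 % 830'
Token 1: 'x' -> identifier
Token 2: '/' -> operator
Token 3: '709' -> integer_literal
Token 4: '%' -> operator
Token 5: '830' -> integer_literal
Total tokens: 5

5


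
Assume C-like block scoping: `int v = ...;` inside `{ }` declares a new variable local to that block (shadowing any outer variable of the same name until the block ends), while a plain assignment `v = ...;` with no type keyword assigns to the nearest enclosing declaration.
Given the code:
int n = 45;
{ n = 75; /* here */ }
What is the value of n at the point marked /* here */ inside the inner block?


Analyzing scoping rules:
Outer scope: declares n = 45
Inner block: 'n = 75;' has no type keyword, so it is an assignment to the outer n (no shadowing)
Inside the block, after the assignment -> 75
Result: 75

75


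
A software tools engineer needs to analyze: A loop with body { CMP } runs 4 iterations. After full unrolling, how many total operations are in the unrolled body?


Loop body operations: CMP (1 op per iteration)
Unrolling 4 iterations:
  Iteration 1: CMP (1 ops)
  Iteration 2: CMP (1 ops)
  Iteration 3: CMP (1 ops)
  Iteration 4: CMP (1 ops)
Total: 4 iterations * 1 ops/iter = 4 operations

4


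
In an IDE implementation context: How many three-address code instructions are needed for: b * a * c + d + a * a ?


Expression: b * a * c + d + a * a
Generating three-address code (respecting * over +/- precedence):
  Instruction 1: t1 = b * a
  Instruction 2: t2 = t1 * c
  Instruction 3: t3 = a * a
  Instruction 4: t4 = t2 + d
  Instruction 5: t5 = t4 + t3
Total instructions: 5

5


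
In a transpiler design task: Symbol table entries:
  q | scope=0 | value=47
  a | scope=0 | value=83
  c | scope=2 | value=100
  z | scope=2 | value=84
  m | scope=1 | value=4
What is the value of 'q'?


Searching symbol table for 'q':
  q | scope=0 | value=47 <- MATCH
  a | scope=0 | value=83
  c | scope=2 | value=100
  z | scope=2 | value=84
  m | scope=1 | value=4
Found 'q' at scope 0 with value 47

47


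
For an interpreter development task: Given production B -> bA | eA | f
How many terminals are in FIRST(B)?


Production: B -> bA | eA | f
Examining each alternative for leading terminals:
  B -> bA : first terminal = 'b'
  B -> eA : first terminal = 'e'
  B -> f : first terminal = 'f'
FIRST(B) = {b, e, f}
Count: 3

3


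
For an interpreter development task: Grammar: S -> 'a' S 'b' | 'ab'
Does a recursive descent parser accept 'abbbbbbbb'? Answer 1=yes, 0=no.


Grammar accepts strings of the form a^n b^n (n >= 1)
Word: 'abbbbbbbb'
Counting: 1 a's and 8 b's
Check: 1 == 8? No
Mismatch: a-count != b-count
Rejected

0


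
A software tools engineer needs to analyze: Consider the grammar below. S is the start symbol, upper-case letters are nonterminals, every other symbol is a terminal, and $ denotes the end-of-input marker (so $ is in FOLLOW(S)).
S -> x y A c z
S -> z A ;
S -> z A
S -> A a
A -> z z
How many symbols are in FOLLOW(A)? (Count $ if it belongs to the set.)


S is the start symbol and does not occur in any rule body, so FOLLOW(S) = {$}.
Examining every occurrence of A in a rule body:
  S -> x y A c z : A is followed by terminal 'c' -> add 'c'
  S -> z A ; : A is followed by terminal ';' -> add ';'
  S -> z A : A is at the right end -> add FOLLOW(S) = {$}
  S -> A a : A is followed by terminal 'a' -> add 'a'
  A -> z z : A does not occur in the body -> contributes nothing
FOLLOW(A) = {;, a, c, $}
Count: 4

4


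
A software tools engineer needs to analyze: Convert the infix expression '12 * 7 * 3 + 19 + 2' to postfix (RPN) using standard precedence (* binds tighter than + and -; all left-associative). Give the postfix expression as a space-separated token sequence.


Applying the shunting-yard algorithm:
  Operand 12 -> output
  Push '*' onto operator stack -> op-stack: [*]
  Operand 7 -> output
  See '*' (prec 2); top '*' (prec 2) >= it -> pop '*' to output
  Push '*' onto operator stack -> op-stack: [*]
  Operand 3 -> output
  See '+' (prec 1); top '*' (prec 2) >= it -> pop '*' to output
  Push '+' onto operator stack -> op-stack: [+]
  Operand 19 -> output
  See '+' (prec 1); top '+' (prec 1) >= it -> pop '+' to output
  Push '+' onto operator stack -> op-stack: [+]
  Operand 2 -> output
  End of input: pop '+' to output
Postfix result: 12 7 * 3 * 19 + 2 +

12 7 * 3 * 19 + 2 +


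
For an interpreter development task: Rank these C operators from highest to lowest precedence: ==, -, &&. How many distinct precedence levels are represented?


Looking up precedence for each operator:
  == -> precedence 3
  - -> precedence 5
  && -> precedence 2
Sorted highest to lowest: -, ==, &&
Distinct precedence values: [5, 3, 2]
Number of distinct levels: 3

3


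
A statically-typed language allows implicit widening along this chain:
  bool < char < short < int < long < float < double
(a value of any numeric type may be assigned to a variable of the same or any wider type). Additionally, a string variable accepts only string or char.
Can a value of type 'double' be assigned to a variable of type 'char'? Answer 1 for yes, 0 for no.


Target variable type: char
Source value type: double
Numeric ranks: double=6, char=1
Widening allowed iff rank(source) <= rank(target): 6 <= 1? No
Result: 0

0


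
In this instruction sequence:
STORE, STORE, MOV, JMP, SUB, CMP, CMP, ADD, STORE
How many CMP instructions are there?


Scanning instruction sequence for CMP:
  Position 1: STORE
  Position 2: STORE
  Position 3: MOV
  Position 4: JMP
  Position 5: SUB
  Position 6: CMP <- MATCH
  Position 7: CMP <- MATCH
  Position 8: ADD
  Position 9: STORE
Matches at positions: [6, 7]
Total CMP count: 2

2


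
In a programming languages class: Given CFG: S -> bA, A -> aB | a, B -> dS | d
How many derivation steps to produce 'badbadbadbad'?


Grammar: S -> bA, A -> aB | a, B -> dS | d
Deriving 'badbadbadbad':
Step 1: S -> bA => bA
Step 2: A -> aB => baB
Step 3: B -> dS => badS
Step 4: S -> bA => badbA
Step 5: A -> aB => badbaB
Step 6: B -> dS => badbadS
Step 7: S -> bA => badbadbA
Step 8: A -> aB => badbadbaB
Step 9: B -> dS => badbadbadS
Step 10: S -> bA => badbadbadbA
Step 11: A -> aB => badbadbadbaB
Step 12: B -> d => badbadbadbad
Total derivation steps: 12

12


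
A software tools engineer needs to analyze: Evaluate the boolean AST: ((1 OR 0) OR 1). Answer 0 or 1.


Step 1: Evaluate inner node
  1 OR 0 = 1
Step 2: Evaluate root node
  1 OR 1 = 1

1


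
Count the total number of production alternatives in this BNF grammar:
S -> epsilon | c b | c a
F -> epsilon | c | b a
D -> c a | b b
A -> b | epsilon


Counting alternatives per rule:
  S: 3 alternative(s)
  F: 3 alternative(s)
  D: 2 alternative(s)
  A: 2 alternative(s)
Sum: 3 + 3 + 2 + 2 = 10

10


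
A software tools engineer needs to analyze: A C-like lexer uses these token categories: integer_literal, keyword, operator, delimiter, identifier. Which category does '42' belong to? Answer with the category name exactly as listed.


Token: '42'
Checking categories:
  identifier: no
  integer_literal: YES
  operator: no
  keyword: no
  delimiter: no
Category: integer_literal

integer_literal


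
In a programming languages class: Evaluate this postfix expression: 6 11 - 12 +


Processing tokens left to right:
Push 6, Push 11
Pop 6 and 11, compute 6 - 11 = -5, push -5
Push 12
Pop -5 and 12, compute -5 + 12 = 7, push 7
Stack result: 7

7


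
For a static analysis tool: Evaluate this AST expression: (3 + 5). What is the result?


Expression: (3 + 5)
Evaluating step by step:
  3 + 5 = 8
Result: 8

8


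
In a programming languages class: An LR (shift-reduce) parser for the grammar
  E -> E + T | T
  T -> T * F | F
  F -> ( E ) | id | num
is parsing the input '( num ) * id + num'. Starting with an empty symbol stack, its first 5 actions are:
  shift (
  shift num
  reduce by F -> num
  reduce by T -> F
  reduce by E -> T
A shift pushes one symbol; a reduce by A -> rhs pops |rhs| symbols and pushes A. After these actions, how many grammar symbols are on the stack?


Tracking the symbol stack through each action:
  Action 1: shift '(' : push -> stack = [(] (size 1)
  Action 2: shift 'num' : push -> stack = [(, num] (size 2)
  Action 3: reduce by F -> num : pop 1, push F -> stack = [(, F] (size 2)
  Action 4: reduce by T -> F : pop 1, push T -> stack = [(, T] (size 2)
  Action 5: reduce by E -> T : pop 1, push E -> stack = [(, E] (size 2)
Final stack size: 2

2


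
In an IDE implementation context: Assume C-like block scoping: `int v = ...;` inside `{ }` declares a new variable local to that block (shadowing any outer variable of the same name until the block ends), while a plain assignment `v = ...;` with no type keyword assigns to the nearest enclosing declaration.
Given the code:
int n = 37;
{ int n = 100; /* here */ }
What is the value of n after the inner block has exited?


Analyzing scoping rules:
Outer scope: declares n = 37
Inner block: 'int n = 100;' declares a NEW n that shadows the outer one
When the block exits the inner n goes out of scope; the outer n was never modified -> 37
Result: 37

37


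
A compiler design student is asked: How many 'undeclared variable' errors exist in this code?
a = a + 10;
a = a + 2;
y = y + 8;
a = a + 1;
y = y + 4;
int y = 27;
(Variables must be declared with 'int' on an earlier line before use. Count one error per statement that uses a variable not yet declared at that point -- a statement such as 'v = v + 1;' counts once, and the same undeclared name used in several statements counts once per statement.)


Scanning code line by line:
  Line 1: use 'a' -> ERROR (undeclared)
  Line 2: use 'a' -> ERROR (undeclared)
  Line 3: use 'y' -> ERROR (undeclared)
  Line 4: use 'a' -> ERROR (undeclared)
  Line 5: use 'y' -> ERROR (undeclared)
  Line 6: declare 'y' -> declared = ['y']
Total undeclared variable errors: 5

5


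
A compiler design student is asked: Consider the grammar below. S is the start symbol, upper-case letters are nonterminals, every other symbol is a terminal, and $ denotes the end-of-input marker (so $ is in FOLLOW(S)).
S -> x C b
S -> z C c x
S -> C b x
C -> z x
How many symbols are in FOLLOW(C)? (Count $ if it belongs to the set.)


S is the start symbol and does not occur in any rule body, so FOLLOW(S) = {$}.
Examining every occurrence of C in a rule body:
  S -> x C b : C is followed by terminal 'b' -> add 'b'
  S -> z C c x : C is followed by terminal 'c' -> add 'c'
  S -> C b x : C is followed by terminal 'b' -> add 'b' (already in the set)
  C -> z x : C does not occur in the body -> contributes nothing
FOLLOW(C) = {b, c}
Count: 2

2


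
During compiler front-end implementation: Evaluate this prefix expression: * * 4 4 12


Parsing prefix expression: * * 4 4 12
Step 1: Innermost operation '* 4 4'
  4 * 4 = 16
Step 2: Outer operation '* [16] 12'
  16 * 12 = 192

192


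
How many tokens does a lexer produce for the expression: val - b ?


Scanning 'val - b'
Token 1: 'val' -> identifier
Token 2: '-' -> operator
Token 3: 'b' -> identifier
Total tokens: 3

3


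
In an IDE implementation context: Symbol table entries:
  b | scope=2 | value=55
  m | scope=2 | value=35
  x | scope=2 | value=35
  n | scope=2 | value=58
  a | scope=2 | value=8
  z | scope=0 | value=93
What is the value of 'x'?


Searching symbol table for 'x':
  b | scope=2 | value=55
  m | scope=2 | value=35
  x | scope=2 | value=35 <- MATCH
  n | scope=2 | value=58
  a | scope=2 | value=8
  z | scope=0 | value=93
Found 'x' at scope 2 with value 35

35


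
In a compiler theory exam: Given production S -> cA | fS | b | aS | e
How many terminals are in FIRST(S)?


Production: S -> cA | fS | b | aS | e
Examining each alternative for leading terminals:
  S -> cA : first terminal = 'c'
  S -> fS : first terminal = 'f'
  S -> b : first terminal = 'b'
  S -> aS : first terminal = 'a'
  S -> e : first terminal = 'e'
FIRST(S) = {a, b, c, e, f}
Count: 5

5


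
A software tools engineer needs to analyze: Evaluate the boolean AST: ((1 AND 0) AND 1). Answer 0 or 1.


Step 1: Evaluate inner node
  1 AND 0 = 0
Step 2: Evaluate root node
  0 AND 1 = 0

0


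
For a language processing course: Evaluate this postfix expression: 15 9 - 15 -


Processing tokens left to right:
Push 15, Push 9
Pop 15 and 9, compute 15 - 9 = 6, push 6
Push 15
Pop 6 and 15, compute 6 - 15 = -9, push -9
Stack result: -9

-9


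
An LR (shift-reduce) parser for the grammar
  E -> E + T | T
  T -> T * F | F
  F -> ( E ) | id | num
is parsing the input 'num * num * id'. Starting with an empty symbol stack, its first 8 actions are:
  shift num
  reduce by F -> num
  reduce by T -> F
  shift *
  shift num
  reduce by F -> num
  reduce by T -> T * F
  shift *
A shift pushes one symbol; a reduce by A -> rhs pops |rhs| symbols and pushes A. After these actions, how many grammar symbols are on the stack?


Tracking the symbol stack through each action:
  Action 1: shift 'num' : push -> stack = [num] (size 1)
  Action 2: reduce by F -> num : pop 1, push F -> stack = [F] (size 1)
  Action 3: reduce by T -> F : pop 1, push T -> stack = [T] (size 1)
  Action 4: shift '*' : push -> stack = [T, *] (size 2)
  Action 5: shift 'num' : push -> stack = [T, *, num] (size 3)
  Action 6: reduce by F -> num : pop 1, push F -> stack = [T, *, F] (size 3)
  Action 7: reduce by T -> T * F : pop 3, push T -> stack = [T] (size 1)
  Action 8: shift '*' : push -> stack = [T, *] (size 2)
Final stack size: 2

2


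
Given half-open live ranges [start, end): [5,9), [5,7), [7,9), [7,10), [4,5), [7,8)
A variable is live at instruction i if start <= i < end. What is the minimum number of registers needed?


Live ranges:
  Var0: [5, 9)
  Var1: [5, 7)
  Var2: [7, 9)
  Var3: [7, 10)
  Var4: [4, 5)
  Var5: [7, 8)
Sweep-line events (position, delta, active):
  pos=4 start -> active=1
  pos=5 end -> active=0
  pos=5 start -> active=1
  pos=5 start -> active=2
  pos=7 end -> active=1
  pos=7 start -> active=2
  pos=7 start -> active=3
  pos=7 start -> active=4
  pos=8 end -> active=3
  pos=9 end -> active=2
  pos=9 end -> active=1
  pos=10 end -> active=0
Maximum simultaneous active: 4
Minimum registers needed: 4

4


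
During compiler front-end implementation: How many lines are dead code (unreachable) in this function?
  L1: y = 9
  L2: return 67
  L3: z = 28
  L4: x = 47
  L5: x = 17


Analyzing control flow:
  L1: reachable (before return)
  L2: reachable (return statement)
  L3: DEAD (after return at L2)
  L4: DEAD (after return at L2)
  L5: DEAD (after return at L2)
Return at L2, total lines = 5
Dead lines: L3 through L5
Count: 3

3


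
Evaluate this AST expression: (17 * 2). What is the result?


Expression: (17 * 2)
Evaluating step by step:
  17 * 2 = 34
Result: 34

34


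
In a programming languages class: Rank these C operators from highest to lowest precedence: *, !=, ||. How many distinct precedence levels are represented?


Looking up precedence for each operator:
  * -> precedence 6
  != -> precedence 3
  || -> precedence 1
Sorted highest to lowest: *, !=, ||
Distinct precedence values: [6, 3, 1]
Number of distinct levels: 3

3


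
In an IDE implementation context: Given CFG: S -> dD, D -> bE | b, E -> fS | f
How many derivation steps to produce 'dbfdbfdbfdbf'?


Grammar: S -> dD, D -> bE | b, E -> fS | f
Deriving 'dbfdbfdbfdbf':
Step 1: S -> dD => dD
Step 2: D -> bE => dbE
Step 3: E -> fS => dbfS
Step 4: S -> dD => dbfdD
Step 5: D -> bE => dbfdbE
Step 6: E -> fS => dbfdbfS
Step 7: S -> dD => dbfdbfdD
Step 8: D -> bE => dbfdbfdbE
Step 9: E -> fS => dbfdbfdbfS
Step 10: S -> dD => dbfdbfdbfdD
Step 11: D -> bE => dbfdbfdbfdbE
Step 12: E -> f => dbfdbfdbfdbf
Total derivation steps: 12

12


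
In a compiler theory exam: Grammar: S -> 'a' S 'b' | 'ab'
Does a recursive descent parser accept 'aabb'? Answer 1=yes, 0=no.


Grammar accepts strings of the form a^n b^n (n >= 1)
Word: 'aabb'
Counting: 2 a's and 2 b's
Check: 2 == 2? Yes
Derivation (S -> aSb applied 1 time(s), then S -> ab): S => aSb => aabb
Accepted

1


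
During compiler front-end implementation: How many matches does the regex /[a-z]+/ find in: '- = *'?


Pattern: /[a-z]+/ (identifiers)
Input: '- = *'
Scanning for matches:
Total matches: 0

0


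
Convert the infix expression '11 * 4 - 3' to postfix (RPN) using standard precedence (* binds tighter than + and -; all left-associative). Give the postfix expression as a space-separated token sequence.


Applying the shunting-yard algorithm:
  Operand 11 -> output
  Push '*' onto operator stack -> op-stack: [*]
  Operand 4 -> output
  See '-' (prec 1); top '*' (prec 2) >= it -> pop '*' to output
  Push '-' onto operator stack -> op-stack: [-]
  Operand 3 -> output
  End of input: pop '-' to output
Postfix result: 11 4 * 3 -

11 4 * 3 -


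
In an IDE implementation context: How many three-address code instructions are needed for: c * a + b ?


Expression: c * a + b
Generating three-address code (respecting * over +/- precedence):
  Instruction 1: t1 = c * a
  Instruction 2: t2 = t1 + b
Total instructions: 2

2


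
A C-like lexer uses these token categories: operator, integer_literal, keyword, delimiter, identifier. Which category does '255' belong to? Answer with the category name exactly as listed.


Token: '255'
Checking categories:
  identifier: no
  integer_literal: YES
  operator: no
  keyword: no
  delimiter: no
Category: integer_literal

integer_literal


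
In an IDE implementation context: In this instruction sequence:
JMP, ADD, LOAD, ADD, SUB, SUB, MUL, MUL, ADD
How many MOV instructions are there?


Scanning instruction sequence for MOV:
  Position 1: JMP
  Position 2: ADD
  Position 3: LOAD
  Position 4: ADD
  Position 5: SUB
  Position 6: SUB
  Position 7: MUL
  Position 8: MUL
  Position 9: ADD
Matches at positions: []
Total MOV count: 0

0


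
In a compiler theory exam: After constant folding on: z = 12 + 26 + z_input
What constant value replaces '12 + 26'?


Identifying constant sub-expression:
  Original: z = 12 + 26 + z_input
  12 and 26 are both compile-time constants
  Evaluating: 12 + 26 = 38
  After folding: z = 38 + z_input

38


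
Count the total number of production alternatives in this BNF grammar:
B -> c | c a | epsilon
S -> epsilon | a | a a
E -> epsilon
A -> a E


Counting alternatives per rule:
  B: 3 alternative(s)
  S: 3 alternative(s)
  E: 1 alternative(s)
  A: 1 alternative(s)
Sum: 3 + 3 + 1 + 1 = 8

8


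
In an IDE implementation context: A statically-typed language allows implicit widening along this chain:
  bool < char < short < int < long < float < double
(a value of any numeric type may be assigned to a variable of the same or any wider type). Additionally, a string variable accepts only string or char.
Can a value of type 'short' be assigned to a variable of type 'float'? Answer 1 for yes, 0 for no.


Target variable type: float
Source value type: short
Numeric ranks: short=2, float=5
Widening allowed iff rank(source) <= rank(target): 2 <= 5? Yes
Result: 1

1


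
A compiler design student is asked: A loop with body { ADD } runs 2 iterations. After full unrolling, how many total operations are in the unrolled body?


Loop body operations: ADD (1 op per iteration)
Unrolling 2 iterations:
  Iteration 1: ADD (1 ops)
  Iteration 2: ADD (1 ops)
Total: 2 iterations * 1 ops/iter = 2 operations

2
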